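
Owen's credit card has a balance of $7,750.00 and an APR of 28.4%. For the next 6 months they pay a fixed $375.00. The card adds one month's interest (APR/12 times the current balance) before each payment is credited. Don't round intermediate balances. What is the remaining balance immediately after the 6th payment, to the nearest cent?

$6,530.30

Monthly rate r = 28.4%/12 = 2.36667% = 0.0236667.
Each month: B ← B·(1+r) − $375.00.
Month 1: interest $183.42; balance after payment $7,558.42.
Month 2: interest $178.88; balance after payment $7,362.30.
Month 3: interest $174.24; balance after payment $7,161.54.
Month 4: interest $169.49; balance after payment $6,956.03.
Month 5: interest $164.63; balance after payment $6,745.66.
Month 6: interest $159.65; balance after payment $6,530.30.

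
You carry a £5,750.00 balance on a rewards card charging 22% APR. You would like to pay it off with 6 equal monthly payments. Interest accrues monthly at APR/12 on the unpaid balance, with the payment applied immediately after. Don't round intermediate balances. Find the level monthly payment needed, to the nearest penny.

£1,020.76

Monthly rate r = 22%/12 = 1.83333% = 0.0183333.
Level-payment amortization: P = B₀·r / (1 − (1+r)^(−n)) = 5750.00·0.0183333 / (1 − 1.01833^(−6)).
Denominator 1 − (1+r)^(−6) = 0.103273011.
P = 105.417 / 0.103273011 ≈ 1020.76.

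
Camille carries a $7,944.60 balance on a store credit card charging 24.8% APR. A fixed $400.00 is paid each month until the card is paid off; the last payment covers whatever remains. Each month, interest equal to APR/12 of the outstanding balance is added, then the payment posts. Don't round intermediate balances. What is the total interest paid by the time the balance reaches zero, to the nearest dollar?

$2,389

Monthly rate r = 24.8%/12 = 2.06667% = 0.0206667.
Payoff takes n = ⌈−ln(1 − rB₀/P)/ln(1+r)⌉ = ⌈25.833⌉ = 26 payments; the last is $333.60.
Total paid = 25·$400.00 + $333.60 = $10,333.60.
Total interest = total paid − principal = $10,333.60 − $7,944.60 = $2,389.00.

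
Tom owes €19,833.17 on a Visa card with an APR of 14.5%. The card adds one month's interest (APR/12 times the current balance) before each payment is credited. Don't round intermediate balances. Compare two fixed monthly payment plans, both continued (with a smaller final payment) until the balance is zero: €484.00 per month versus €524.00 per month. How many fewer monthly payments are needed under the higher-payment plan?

6 fewer payments

Monthly rate r = 14.5%/12 = 1.20833% = 0.0120833.
At €484.00/mo: n = ⌈−ln(1 − rB₀/P)/ln(1+r)⌉ = 57 payments (last €438.49); total interest = total paid − €19,833.17 = €7,709.32.
At €524.00/mo: 51 payments (last €468.98); total interest €6,835.81.
Payments saved = 57 − 51 = 6.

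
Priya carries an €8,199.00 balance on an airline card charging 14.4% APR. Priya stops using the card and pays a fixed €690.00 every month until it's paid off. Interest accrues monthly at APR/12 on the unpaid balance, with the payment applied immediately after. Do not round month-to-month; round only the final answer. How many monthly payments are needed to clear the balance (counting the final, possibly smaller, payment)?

Monthly rate r = 14.4%/12 = 1.2% = 0.012.
Recurrence: B ← B·(1+r) − €690.00.
Month 1: interest €98.39; balance after payment €7,607.39.
Month 2: interest €91.29; balance after payment €7,008.68.
Closed form: n = −ln(1 − rB₀/P)/ln(1+r) = −ln(0.85741)/ln(1.012) ≈ 12.897, so the balance reaches zero during payment 13.

13 payments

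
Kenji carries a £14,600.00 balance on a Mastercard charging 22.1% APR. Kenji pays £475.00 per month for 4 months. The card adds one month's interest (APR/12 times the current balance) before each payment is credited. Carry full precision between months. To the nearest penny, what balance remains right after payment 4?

Monthly rate r = 22.1%/12 = 1.84167% = 0.0184167.
Each month: B ← B·(1+r) − £475.00.
Month 1: interest £268.88; balance after payment £14,393.88.
Month 2: interest £265.09; balance after payment £14,183.97.
Month 3: interest £261.22; balance after payment £13,970.19.
Month 4: interest £257.28; balance after payment £13,752.48.

£13,752.48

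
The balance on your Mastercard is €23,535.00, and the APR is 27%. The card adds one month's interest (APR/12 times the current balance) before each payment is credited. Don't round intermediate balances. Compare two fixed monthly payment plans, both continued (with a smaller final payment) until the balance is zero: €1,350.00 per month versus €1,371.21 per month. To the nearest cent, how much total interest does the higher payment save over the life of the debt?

Monthly rate r = 27%/12 = 2.25% = 0.0225.
At €1,350.00/mo: n = ⌈−ln(1 − rB₀/P)/ln(1+r)⌉ = 23 payments (last €517.94); total interest = total paid − €23,535.00 = €6,682.94.
At €1,371.21/mo: 22 payments (last €1,282.44); total interest €6,542.85.
Interest saved = €6,682.94 − €6,542.85 = €140.09.

€140.09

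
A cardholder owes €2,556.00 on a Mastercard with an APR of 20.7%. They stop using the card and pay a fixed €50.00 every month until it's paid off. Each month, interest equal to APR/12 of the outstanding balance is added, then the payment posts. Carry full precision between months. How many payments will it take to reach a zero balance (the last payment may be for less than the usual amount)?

125 payments

Monthly rate r = 20.7%/12 = 1.725% = 0.01725.
Recurrence: B ← B·(1+r) − €50.00.
Month 1: interest €44.09; balance after payment €2,550.09.
Month 2: interest €43.99; balance after payment €2,544.08.
Closed form: n = −ln(1 − rB₀/P)/ln(1+r) = −ln(0.11818)/ln(1.01725) ≈ 124.865, so the balance reaches zero during payment 125.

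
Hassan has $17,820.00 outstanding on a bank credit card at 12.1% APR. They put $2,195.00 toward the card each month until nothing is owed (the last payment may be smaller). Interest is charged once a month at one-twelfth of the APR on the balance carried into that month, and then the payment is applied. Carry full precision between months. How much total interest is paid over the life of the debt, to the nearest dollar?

$868

Monthly rate r = 12.1%/12 = 1.00833% = 0.0100833.
Payoff takes n = ⌈−ln(1 − rB₀/P)/ln(1+r)⌉ = ⌈8.513⌉ = 9 payments; the last is $1,128.13.
Total paid = 8·$2,195.00 + $1,128.13 = $18,688.13.
Total interest = total paid − principal = $18,688.13 − $17,820.00 = $868.13.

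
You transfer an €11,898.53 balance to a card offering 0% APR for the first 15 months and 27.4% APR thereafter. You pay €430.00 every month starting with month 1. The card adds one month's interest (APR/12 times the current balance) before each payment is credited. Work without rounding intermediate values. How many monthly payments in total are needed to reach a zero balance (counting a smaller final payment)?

31 payments

Promo months 1–15 at r₀ = 0%/12 = 0; months 16+ at r₁ = 27.4%/12 = 0.0228333.
After month 15 (no interest yet): B = €11,898.53 − 15·€430.00 = €5,448.53.
Then at r₁ with €430.00/mo: n₂ = −ln(1 − r₁·B/P)/ln(1+r₁) ≈ 15.13 → 16 more payments.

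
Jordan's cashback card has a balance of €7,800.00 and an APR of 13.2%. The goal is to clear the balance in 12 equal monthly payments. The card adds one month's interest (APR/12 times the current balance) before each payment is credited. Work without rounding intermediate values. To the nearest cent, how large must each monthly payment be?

€697.41

Monthly rate r = 13.2%/12 = 1.1% = 0.011.
Level-payment amortization: P = B₀·r / (1 − (1+r)^(−n)) = 7800.00·0.011 / (1 − 1.011^(−12)).
Denominator 1 − (1+r)^(−12) = 0.123027181.
P = 85.8 / 0.123027181 ≈ 697.41.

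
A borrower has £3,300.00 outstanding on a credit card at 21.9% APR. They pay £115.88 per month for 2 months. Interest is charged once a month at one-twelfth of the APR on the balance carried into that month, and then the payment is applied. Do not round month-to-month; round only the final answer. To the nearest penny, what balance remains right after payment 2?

Monthly rate r = 21.9%/12 = 1.825% = 0.01825.
Each month: B ← B·(1+r) − £115.88.
Month 1: interest £60.22; balance after payment £3,244.34.
Month 2: interest £59.21; balance after payment £3,187.67.

£3,187.67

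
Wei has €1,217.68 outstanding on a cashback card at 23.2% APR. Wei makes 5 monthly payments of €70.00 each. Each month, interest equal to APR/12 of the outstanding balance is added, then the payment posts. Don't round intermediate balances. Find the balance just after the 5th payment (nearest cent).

€976.23

Monthly rate r = 23.2%/12 = 1.93333% = 0.0193333.
Each month: B ← B·(1+r) − €70.00.
Month 1: interest €23.54; balance after payment €1,171.22.
Month 2: interest €22.64; balance after payment €1,123.87.
Month 3: interest €21.73; balance after payment €1,075.59.
Month 4: interest €20.79; balance after payment €1,026.39.
Month 5: interest €19.84; balance after payment €976.23.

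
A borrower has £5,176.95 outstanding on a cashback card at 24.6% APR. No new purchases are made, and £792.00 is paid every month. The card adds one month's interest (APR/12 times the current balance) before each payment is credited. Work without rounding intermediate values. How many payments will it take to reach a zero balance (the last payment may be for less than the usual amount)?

Monthly rate r = 24.6%/12 = 2.05% = 0.0205.
Recurrence: B ← B·(1+r) − £792.00.
Month 1: interest £106.13; balance after payment £4,491.08.
Month 2: interest £92.07; balance after payment £3,791.14.
Closed form: n = −ln(1 − rB₀/P)/ln(1+r) = −ln(0.866)/ln(1.0205) ≈ 7.090, so the balance reaches zero during payment 8.

8 payments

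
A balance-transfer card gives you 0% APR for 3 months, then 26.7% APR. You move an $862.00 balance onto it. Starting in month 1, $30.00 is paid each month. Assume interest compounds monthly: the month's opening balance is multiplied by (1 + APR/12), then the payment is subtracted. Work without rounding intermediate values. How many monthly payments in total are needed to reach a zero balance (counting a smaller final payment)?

Promo months 1–3 at r₀ = 0%/12 = 0; months 4+ at r₁ = 26.7%/12 = 0.02225.
After month 3 (no interest yet): B = $862.00 − 3·$30.00 = $772.00.
Then at r₁ with $30.00/mo: n₂ = −ln(1 − r₁·B/P)/ln(1+r₁) ≈ 38.62 → 39 more payments.

42 payments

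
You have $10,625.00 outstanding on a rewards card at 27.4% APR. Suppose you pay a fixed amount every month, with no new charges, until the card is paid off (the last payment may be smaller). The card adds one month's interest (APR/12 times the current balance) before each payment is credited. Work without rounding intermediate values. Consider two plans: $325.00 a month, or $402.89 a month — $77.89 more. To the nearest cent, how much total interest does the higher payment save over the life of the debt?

$3,306.44

Monthly rate r = 27.4%/12 = 2.28333% = 0.0228333.
At $325.00/mo: n = ⌈−ln(1 − rB₀/P)/ln(1+r)⌉ = 61 payments (last $255.38); total interest = total paid − $10,625.00 = $9,130.38.
At $402.89/mo: 41 payments (last $333.34); total interest $5,823.94.
Interest saved = $9,130.38 − $5,823.94 = $3,306.44.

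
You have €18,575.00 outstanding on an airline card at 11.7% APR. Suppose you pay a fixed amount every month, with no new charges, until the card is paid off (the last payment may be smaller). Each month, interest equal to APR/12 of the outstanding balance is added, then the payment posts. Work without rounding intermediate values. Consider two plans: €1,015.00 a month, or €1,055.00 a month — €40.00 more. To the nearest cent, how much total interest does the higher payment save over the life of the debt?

Monthly rate r = 11.7%/12 = 0.975% = 0.00975.
At €1,015.00/mo: n = ⌈−ln(1 − rB₀/P)/ln(1+r)⌉ = 21 payments (last €260.62); total interest = total paid − €18,575.00 = €1,985.62.
At €1,055.00/mo: 20 payments (last €434.48); total interest €1,904.48.
Interest saved = €1,985.62 − €1,904.48 = €81.14.

€81.14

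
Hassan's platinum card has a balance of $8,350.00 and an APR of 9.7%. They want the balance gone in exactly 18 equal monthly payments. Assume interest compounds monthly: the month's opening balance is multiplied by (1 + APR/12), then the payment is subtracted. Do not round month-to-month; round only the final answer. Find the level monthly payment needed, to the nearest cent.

$500.32

Monthly rate r = 9.7%/12 = 0.808333% = 0.00808333.
Level-payment amortization: P = B₀·r / (1 − (1+r)^(−n)) = 8350.00·0.00808333 / (1 − 1.00808^(−18)).
Denominator 1 − (1+r)^(−18) = 0.134904252.
P = 67.4958 / 0.134904252 ≈ 500.32.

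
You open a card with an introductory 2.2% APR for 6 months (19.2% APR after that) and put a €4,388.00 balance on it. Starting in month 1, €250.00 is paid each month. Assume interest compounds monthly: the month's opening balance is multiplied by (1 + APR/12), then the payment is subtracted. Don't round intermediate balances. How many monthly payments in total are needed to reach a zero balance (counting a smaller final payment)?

Promo months 1–6 at r₀ = 2.2%/12 = 0.00183333; months 7+ at r₁ = 19.2%/12 = 0.016.
After month 6: iterate B ← B·(1+r₀) − €250.00 for 6 months → €2,929.60.
Then at r₁ with €250.00/mo: n₂ = −ln(1 − r₁·B/P)/ln(1+r₁) ≈ 13.08 → 14 more payments.

20 months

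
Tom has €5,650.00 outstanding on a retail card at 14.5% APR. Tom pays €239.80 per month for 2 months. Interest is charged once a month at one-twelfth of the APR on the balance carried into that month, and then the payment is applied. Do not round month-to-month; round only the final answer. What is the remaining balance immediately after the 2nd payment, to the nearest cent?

€5,304.87

Monthly rate r = 14.5%/12 = 1.20833% = 0.0120833.
Each month: B ← B·(1+r) − €239.80.
Month 1: interest €68.27; balance after payment €5,478.47.
Month 2: interest €66.20; balance after payment €5,304.87.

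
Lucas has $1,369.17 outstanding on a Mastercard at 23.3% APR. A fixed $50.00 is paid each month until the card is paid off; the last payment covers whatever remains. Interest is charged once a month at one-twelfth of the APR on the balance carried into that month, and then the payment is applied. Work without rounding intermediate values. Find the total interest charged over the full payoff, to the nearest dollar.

$603

Monthly rate r = 23.3%/12 = 1.94167% = 0.0194167.
Payoff takes n = ⌈−ln(1 − rB₀/P)/ln(1+r)⌉ = ⌈39.449⌉ = 40 payments; the last is $22.59.
Total paid = 39·$50.00 + $22.59 = $1,972.59.
Total interest = total paid − principal = $1,972.59 − $1,369.17 = $603.42.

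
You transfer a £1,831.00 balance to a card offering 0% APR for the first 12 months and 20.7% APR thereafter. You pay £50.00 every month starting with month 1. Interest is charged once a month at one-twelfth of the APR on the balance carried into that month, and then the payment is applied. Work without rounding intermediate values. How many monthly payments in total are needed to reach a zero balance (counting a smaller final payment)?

Promo months 1–12 at r₀ = 0%/12 = 0; months 13+ at r₁ = 20.7%/12 = 0.01725.
After month 12 (no interest yet): B = £1,831.00 − 12·£50.00 = £1,231.00.
Then at r₁ with £50.00/mo: n₂ = −ln(1 − r₁·B/P)/ln(1+r₁) ≈ 32.33 → 33 more payments.

45 months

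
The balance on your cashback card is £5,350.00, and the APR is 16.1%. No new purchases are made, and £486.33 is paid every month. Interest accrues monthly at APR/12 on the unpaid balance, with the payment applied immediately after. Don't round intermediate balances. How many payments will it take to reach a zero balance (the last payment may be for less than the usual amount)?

Monthly rate r = 16.1%/12 = 1.34167% = 0.0134167.
Recurrence: B ← B·(1+r) − £486.33.
Month 1: interest £71.78; balance after payment £4,935.45.
Month 2: interest £66.22; balance after payment £4,515.34.
Closed form: n = −ln(1 − rB₀/P)/ln(1+r) = −ln(0.85241)/ln(1.01342) ≈ 11.982, so the balance reaches zero during payment 12.

12 payments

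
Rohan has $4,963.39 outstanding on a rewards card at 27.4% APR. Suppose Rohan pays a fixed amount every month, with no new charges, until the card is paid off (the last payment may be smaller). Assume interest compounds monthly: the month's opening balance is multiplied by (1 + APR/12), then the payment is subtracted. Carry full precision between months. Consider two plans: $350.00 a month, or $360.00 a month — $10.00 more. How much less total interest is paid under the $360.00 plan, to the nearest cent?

$37.50

Monthly rate r = 27.4%/12 = 2.28333% = 0.0228333.
At $350.00/mo: n = ⌈−ln(1 − rB₀/P)/ln(1+r)⌉ = 18 payments (last $116.65); total interest = total paid − $4,963.39 = $1,103.26.
At $360.00/mo: 17 payments (last $269.15); total interest $1,065.76.
Interest saved = $1,103.26 − $1,065.76 = $37.50.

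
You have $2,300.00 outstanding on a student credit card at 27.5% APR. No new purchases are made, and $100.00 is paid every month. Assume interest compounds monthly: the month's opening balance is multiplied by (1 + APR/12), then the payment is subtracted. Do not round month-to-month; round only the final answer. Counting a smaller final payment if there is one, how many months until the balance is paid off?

Monthly rate r = 27.5%/12 = 2.29167% = 0.0229167.
Recurrence: B ← B·(1+r) − $100.00.
Month 1: interest $52.71; balance after payment $2,252.71.
Month 2: interest $51.62; balance after payment $2,204.33.
Closed form: n = −ln(1 − rB₀/P)/ln(1+r) = −ln(0.47292)/ln(1.02292) ≈ 33.049, so the balance reaches zero during payment 34.

34 payments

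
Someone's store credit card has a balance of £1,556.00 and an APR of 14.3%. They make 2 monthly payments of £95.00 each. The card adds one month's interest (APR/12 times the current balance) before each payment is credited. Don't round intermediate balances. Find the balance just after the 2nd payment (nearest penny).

Monthly rate r = 14.3%/12 = 1.19167% = 0.0119167.
Each month: B ← B·(1+r) − £95.00.
Month 1: interest £18.54; balance after payment £1,479.54.
Month 2: interest £17.63; balance after payment £1,402.17.

£1,402.17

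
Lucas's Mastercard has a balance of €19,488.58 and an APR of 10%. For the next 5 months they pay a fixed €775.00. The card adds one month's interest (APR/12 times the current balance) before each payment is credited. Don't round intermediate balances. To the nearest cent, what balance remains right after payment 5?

€16,374.13

Monthly rate r = 10%/12 = 0.833333% = 0.00833333.
Each month: B ← B·(1+r) − €775.00.
Month 1: interest €162.40; balance after payment €18,875.98.
Month 2: interest €157.30; balance after payment €18,258.28.
Month 3: interest €152.15; balance after payment €17,635.44.
Month 4: interest €146.96; balance after payment €17,007.40.
Month 5: interest €141.73; balance after payment €16,374.13.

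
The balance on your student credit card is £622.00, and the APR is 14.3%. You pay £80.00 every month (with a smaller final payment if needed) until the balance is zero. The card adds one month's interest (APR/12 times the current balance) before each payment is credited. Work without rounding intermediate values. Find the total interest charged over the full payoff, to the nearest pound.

Monthly rate r = 14.3%/12 = 1.19167% = 0.0119167.
Payoff takes n = ⌈−ln(1 − rB₀/P)/ln(1+r)⌉ = ⌈8.208⌉ = 9 payments; the last is £16.69.
Total paid = 8·£80.00 + £16.69 = £656.69.
Total interest = total paid − principal = £656.69 − £622.00 = £34.69.

£35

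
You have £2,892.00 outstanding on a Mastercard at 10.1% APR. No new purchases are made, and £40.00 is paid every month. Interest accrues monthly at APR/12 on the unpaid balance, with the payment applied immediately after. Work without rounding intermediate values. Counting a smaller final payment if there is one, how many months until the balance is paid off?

112 payments

Monthly rate r = 10.1%/12 = 0.841667% = 0.00841667.
Recurrence: B ← B·(1+r) − £40.00.
Month 1: interest £24.34; balance after payment £2,876.34.
Month 2: interest £24.21; balance after payment £2,860.55.
Closed form: n = −ln(1 − rB₀/P)/ln(1+r) = −ln(0.39148)/ln(1.00842) ≈ 111.894, so the balance reaches zero during payment 112.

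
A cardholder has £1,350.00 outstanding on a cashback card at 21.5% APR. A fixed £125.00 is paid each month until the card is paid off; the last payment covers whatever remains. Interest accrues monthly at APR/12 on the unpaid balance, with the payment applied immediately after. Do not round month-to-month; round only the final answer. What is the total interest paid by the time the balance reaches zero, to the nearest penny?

£163.87

Monthly rate r = 21.5%/12 = 1.79167% = 0.0179167.
Payoff takes n = ⌈−ln(1 − rB₀/P)/ln(1+r)⌉ = ⌈12.110⌉ = 13 payments; the last is £13.87.
Total paid = 12·£125.00 + £13.87 = £1,513.87.
Total interest = total paid − principal = £1,513.87 − £1,350.00 = £163.87.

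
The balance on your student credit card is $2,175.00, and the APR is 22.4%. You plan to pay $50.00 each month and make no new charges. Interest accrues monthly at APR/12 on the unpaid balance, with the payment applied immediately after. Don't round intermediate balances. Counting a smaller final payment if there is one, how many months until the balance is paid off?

Monthly rate r = 22.4%/12 = 1.86667% = 0.0186667.
Recurrence: B ← B·(1+r) − $50.00.
Month 1: interest $40.60; balance after payment $2,165.60.
Month 2: interest $40.42; balance after payment $2,156.02.
Closed form: n = −ln(1 − rB₀/P)/ln(1+r) = −ln(0.188)/ln(1.01867) ≈ 90.368, so the balance reaches zero during payment 91.

91 payments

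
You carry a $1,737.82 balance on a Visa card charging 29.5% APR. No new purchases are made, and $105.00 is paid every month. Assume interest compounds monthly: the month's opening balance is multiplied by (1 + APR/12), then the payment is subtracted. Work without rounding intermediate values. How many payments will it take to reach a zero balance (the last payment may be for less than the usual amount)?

22 payments

Monthly rate r = 29.5%/12 = 2.45833% = 0.0245833.
Recurrence: B ← B·(1+r) − $105.00.
Month 1: interest $42.72; balance after payment $1,675.54.
Month 2: interest $41.19; balance after payment $1,611.73.
Closed form: n = −ln(1 − rB₀/P)/ln(1+r) = −ln(0.59313)/ln(1.02458) ≈ 21.508, so the balance reaches zero during payment 22.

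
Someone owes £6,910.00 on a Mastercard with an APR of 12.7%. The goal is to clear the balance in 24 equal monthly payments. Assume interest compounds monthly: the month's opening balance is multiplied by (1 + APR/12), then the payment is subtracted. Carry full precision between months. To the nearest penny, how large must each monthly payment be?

Monthly rate r = 12.7%/12 = 1.05833% = 0.0105833.
Level-payment amortization: P = B₀·r / (1 − (1+r)^(−n)) = 6910.00·0.0105833 / (1 − 1.01058^(−24)).
Denominator 1 − (1+r)^(−24) = 0.223272211.
P = 73.1308 / 0.223272211 ≈ 327.54.

£327.54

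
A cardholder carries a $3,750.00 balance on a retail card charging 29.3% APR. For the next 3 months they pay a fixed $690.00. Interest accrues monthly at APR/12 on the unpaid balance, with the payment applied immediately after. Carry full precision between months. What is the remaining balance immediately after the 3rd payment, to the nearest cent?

$1,910.50

Monthly rate r = 29.3%/12 = 2.44167% = 0.0244167.
Each month: B ← B·(1+r) − $690.00.
Month 1: interest $91.56; balance after payment $3,151.56.
Month 2: interest $76.95; balance after payment $2,538.51.
Month 3: interest $61.98; balance after payment $1,910.50.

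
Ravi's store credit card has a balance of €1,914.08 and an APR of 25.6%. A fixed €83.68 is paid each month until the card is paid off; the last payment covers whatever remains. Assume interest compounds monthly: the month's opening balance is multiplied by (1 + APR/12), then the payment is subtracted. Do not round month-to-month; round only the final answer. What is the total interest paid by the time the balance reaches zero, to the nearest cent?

Monthly rate r = 25.6%/12 = 2.13333% = 0.0213333.
Payoff takes n = ⌈−ln(1 − rB₀/P)/ln(1+r)⌉ = ⌈31.711⌉ = 32 payments; the last is €59.66.
Total paid = 31·€83.68 + €59.66 = €2,653.74.
Total interest = total paid − principal = €2,653.74 − €1,914.08 = €739.66.

€739.66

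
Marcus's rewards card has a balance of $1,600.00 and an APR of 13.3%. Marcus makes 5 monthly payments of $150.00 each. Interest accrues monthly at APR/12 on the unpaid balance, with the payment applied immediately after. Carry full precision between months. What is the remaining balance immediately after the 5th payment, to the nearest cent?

Monthly rate r = 13.3%/12 = 1.10833% = 0.0110833.
Each month: B ← B·(1+r) − $150.00.
Month 1: interest $17.73; balance after payment $1,467.73.
Month 2: interest $16.27; balance after payment $1,334.00.
Month 3: interest $14.79; balance after payment $1,198.79.
Month 4: interest $13.29; balance after payment $1,062.07.
Month 5: interest $11.77; balance after payment $923.84.

$923.84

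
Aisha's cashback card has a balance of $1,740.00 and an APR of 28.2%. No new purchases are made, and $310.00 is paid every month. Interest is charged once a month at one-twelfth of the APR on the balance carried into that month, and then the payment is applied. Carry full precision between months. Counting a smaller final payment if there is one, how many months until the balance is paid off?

Monthly rate r = 28.2%/12 = 2.35% = 0.0235.
Recurrence: B ← B·(1+r) − $310.00.
Month 1: interest $40.89; balance after payment $1,470.89.
Month 2: interest $34.57; balance after payment $1,195.46.
Closed form: n = −ln(1 − rB₀/P)/ln(1+r) = −ln(0.8681)/ln(1.0235) ≈ 6.090, so the balance reaches zero during payment 7.

7 payments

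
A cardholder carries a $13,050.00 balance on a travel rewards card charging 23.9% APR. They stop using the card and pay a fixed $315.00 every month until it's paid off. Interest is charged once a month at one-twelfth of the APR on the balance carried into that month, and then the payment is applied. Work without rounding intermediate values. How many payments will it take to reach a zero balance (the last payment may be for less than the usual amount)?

89 months

Monthly rate r = 23.9%/12 = 1.99167% = 0.0199167.
Recurrence: B ← B·(1+r) − $315.00.
Month 1: interest $259.91; balance after payment $12,994.91.
Month 2: interest $258.82; balance after payment $12,938.73.
Closed form: n = −ln(1 − rB₀/P)/ln(1+r) = −ln(0.17488)/ln(1.01992) ≈ 88.416, so the balance reaches zero during payment 89.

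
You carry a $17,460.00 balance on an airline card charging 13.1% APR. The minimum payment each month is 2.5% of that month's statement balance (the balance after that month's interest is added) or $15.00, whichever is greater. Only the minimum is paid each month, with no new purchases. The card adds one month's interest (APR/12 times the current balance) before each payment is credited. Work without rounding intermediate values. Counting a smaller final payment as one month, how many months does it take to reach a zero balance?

286 months

Monthly rate r = 13.1%/12 = 1.09167% = 0.0109167.
While 2.5% of the post-interest balance exceeds $15.00, each month B ← (B·(1+r))·(1 − 0.025), i.e. B shrinks by the factor (1+r)·0.975 = 0.98564.
This holds for months 1–234. Entering month 235 the balance is $592.27; 2.5% of the post-interest balance is now below $15.00, so the flat $15.00 minimum applies from here.
From month 235 a fixed $15.00 at rate r clears $592.27 in 52 more payments. Total: 234 + 52 = 286 months.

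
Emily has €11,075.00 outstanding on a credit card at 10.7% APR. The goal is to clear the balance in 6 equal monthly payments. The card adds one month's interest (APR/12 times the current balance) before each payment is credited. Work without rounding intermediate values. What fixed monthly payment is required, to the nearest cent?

€1,903.86

Monthly rate r = 10.7%/12 = 0.891667% = 0.00891667.
Level-payment amortization: P = B₀·r / (1 − (1+r)^(−n)) = 11075.00·0.00891667 / (1 − 1.00892^(−6)).
Denominator 1 − (1+r)^(−6) = 0.0518692721.
P = 98.7521 / 0.0518692721 ≈ 1903.86.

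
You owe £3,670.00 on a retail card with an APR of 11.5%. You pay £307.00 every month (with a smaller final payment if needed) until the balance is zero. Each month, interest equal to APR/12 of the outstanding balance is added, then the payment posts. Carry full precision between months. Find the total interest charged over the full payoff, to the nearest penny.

£246.71

Monthly rate r = 11.5%/12 = 0.958333% = 0.00958333.
Payoff takes n = ⌈−ln(1 − rB₀/P)/ln(1+r)⌉ = ⌈12.757⌉ = 13 payments; the last is £232.71.
Total paid = 12·£307.00 + £232.71 = £3,916.71.
Total interest = total paid − principal = £3,916.71 − £3,670.00 = £246.71.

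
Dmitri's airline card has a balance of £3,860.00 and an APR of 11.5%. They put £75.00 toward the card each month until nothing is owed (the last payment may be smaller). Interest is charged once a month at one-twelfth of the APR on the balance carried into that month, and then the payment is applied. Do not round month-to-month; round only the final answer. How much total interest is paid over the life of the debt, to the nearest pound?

Monthly rate r = 11.5%/12 = 0.958333% = 0.00958333.
Payoff takes n = ⌈−ln(1 − rB₀/P)/ln(1+r)⌉ = ⌈71.263⌉ = 72 payments; the last is £19.77.
Total paid = 71·£75.00 + £19.77 = £5,344.77.
Total interest = total paid − principal = £5,344.77 − £3,860.00 = £1,484.77.

£1,485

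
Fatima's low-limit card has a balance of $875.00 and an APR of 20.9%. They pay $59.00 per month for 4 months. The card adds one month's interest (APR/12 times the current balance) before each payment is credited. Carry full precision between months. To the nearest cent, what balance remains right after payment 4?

Monthly rate r = 20.9%/12 = 1.74167% = 0.0174167.
Each month: B ← B·(1+r) − $59.00.
Month 1: interest $15.24; balance after payment $831.24.
Month 2: interest $14.48; balance after payment $786.72.
Month 3: interest $13.70; balance after payment $741.42.
Month 4: interest $12.91; balance after payment $695.33.

$695.33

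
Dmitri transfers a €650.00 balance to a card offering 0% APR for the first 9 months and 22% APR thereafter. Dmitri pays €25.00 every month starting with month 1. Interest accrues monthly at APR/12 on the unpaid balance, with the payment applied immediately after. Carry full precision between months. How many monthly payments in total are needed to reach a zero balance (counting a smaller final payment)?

Promo months 1–9 at r₀ = 0%/12 = 0; months 10+ at r₁ = 22%/12 = 0.0183333.
After month 9 (no interest yet): B = €650.00 − 9·€25.00 = €425.00.
Then at r₁ with €25.00/mo: n₂ = −ln(1 − r₁·B/P)/ln(1+r₁) ≈ 20.56 → 21 more payments.

30 months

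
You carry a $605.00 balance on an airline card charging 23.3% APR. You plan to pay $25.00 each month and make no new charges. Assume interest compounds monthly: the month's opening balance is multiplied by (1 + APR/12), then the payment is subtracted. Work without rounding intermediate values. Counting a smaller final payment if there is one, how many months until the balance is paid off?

Monthly rate r = 23.3%/12 = 1.94167% = 0.0194167.
Recurrence: B ← B·(1+r) − $25.00.
Month 1: interest $11.75; balance after payment $591.75.
Month 2: interest $11.49; balance after payment $578.24.
Closed form: n = −ln(1 − rB₀/P)/ln(1+r) = −ln(0.53012)/ln(1.01942) ≈ 33.003, so the balance reaches zero during payment 34.

34 months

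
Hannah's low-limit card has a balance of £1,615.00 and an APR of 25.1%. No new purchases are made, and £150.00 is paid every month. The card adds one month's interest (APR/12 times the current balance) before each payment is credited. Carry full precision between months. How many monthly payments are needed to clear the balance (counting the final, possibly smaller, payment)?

13 payments

Monthly rate r = 25.1%/12 = 2.09167% = 0.0209167.
Recurrence: B ← B·(1+r) − £150.00.
Month 1: interest £33.78; balance after payment £1,498.78.
Month 2: interest £31.35; balance after payment £1,380.13.
Closed form: n = −ln(1 − rB₀/P)/ln(1+r) = −ln(0.7748)/ln(1.02092) ≈ 12.326, so the balance reaches zero during payment 13.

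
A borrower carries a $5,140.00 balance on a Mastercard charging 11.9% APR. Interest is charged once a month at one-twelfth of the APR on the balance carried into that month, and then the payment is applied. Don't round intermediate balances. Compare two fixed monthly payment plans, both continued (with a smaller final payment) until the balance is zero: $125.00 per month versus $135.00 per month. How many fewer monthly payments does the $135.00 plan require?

5 fewer payments

Monthly rate r = 11.9%/12 = 0.991667% = 0.00991667.
At $125.00/mo: n = ⌈−ln(1 − rB₀/P)/ln(1+r)⌉ = 54 payments (last $11.09); total interest = total paid − $5,140.00 = $1,496.09.
At $135.00/mo: 49 payments (last $6.40); total interest $1,346.40.
Payments saved = 54 − 49 = 5.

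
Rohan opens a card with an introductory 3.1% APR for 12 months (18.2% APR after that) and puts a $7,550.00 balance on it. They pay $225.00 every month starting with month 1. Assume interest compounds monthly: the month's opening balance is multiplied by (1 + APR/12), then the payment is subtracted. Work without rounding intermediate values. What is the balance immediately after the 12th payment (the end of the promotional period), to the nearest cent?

$5,048.71

Promo months 1–12 at r₀ = 3.1%/12 = 0.00258333; months 13+ at r₁ = 18.2%/12 = 0.0151667.
After month 12: iterate B ← B·(1+r₀) − $225.00 for 12 months → $5,048.71.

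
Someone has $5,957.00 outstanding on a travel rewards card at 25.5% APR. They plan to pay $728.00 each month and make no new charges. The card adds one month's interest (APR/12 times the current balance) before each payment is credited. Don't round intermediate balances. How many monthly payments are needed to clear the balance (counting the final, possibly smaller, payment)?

10 payments

Monthly rate r = 25.5%/12 = 2.125% = 0.02125.
Recurrence: B ← B·(1+r) − $728.00.
Month 1: interest $126.59; balance after payment $5,355.59.
Month 2: interest $113.81; balance after payment $4,741.39.
Closed form: n = −ln(1 − rB₀/P)/ln(1+r) = −ln(0.82612)/ln(1.02125) ≈ 9.084, so the balance reaches zero during payment 10.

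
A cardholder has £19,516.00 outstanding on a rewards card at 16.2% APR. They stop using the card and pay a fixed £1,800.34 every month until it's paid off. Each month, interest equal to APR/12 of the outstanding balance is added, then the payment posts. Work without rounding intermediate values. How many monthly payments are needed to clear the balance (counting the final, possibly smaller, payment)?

12 payments

Monthly rate r = 16.2%/12 = 1.35% = 0.0135.
Recurrence: B ← B·(1+r) − £1,800.34.
Month 1: interest £263.47; balance after payment £17,979.13.
Month 2: interest £242.72; balance after payment £16,421.50.
Closed form: n = −ln(1 − rB₀/P)/ln(1+r) = −ln(0.85366)/ln(1.0135) ≈ 11.799, so the balance reaches zero during payment 12.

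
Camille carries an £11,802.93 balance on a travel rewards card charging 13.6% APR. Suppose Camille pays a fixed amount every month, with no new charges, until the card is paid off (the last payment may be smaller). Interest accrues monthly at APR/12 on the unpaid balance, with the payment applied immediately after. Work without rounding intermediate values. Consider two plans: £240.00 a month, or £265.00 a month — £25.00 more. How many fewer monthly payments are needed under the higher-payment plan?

10 fewer payments

Monthly rate r = 13.6%/12 = 1.13333% = 0.0113333.
At £240.00/mo: n = ⌈−ln(1 − rB₀/P)/ln(1+r)⌉ = 73 payments (last £76.73); total interest = total paid − £11,802.93 = £5,553.80.
At £265.00/mo: 63 payments (last £95.28); total interest £4,722.35.
Payments saved = 73 − 63 = 10.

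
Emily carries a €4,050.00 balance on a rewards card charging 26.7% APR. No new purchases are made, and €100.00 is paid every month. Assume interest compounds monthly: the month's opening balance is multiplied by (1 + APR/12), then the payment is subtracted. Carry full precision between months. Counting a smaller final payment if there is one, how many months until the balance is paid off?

106 payments

Monthly rate r = 26.7%/12 = 2.225% = 0.02225.
Recurrence: B ← B·(1+r) − €100.00.
Month 1: interest €90.11; balance after payment €4,040.11.
Month 2: interest €89.89; balance after payment €4,030.01.
Closed form: n = −ln(1 − rB₀/P)/ln(1+r) = −ln(0.098875)/ln(1.02225) ≈ 105.148, so the balance reaches zero during payment 106.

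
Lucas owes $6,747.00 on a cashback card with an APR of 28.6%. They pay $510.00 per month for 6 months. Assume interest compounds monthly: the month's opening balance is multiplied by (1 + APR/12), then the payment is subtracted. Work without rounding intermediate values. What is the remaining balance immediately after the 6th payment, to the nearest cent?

$4,522.94

Monthly rate r = 28.6%/12 = 2.38333% = 0.0238333.
Each month: B ← B·(1+r) − $510.00.
Month 1: interest $160.80; balance after payment $6,397.80.
Month 2: interest $152.48; balance after payment $6,040.28.
Month 3: interest $143.96; balance after payment $5,674.24.
Month 4: interest $135.24; balance after payment $5,299.48.
Month 5: interest $126.30; balance after payment $4,915.79.
Month 6: interest $117.16; balance after payment $4,522.94.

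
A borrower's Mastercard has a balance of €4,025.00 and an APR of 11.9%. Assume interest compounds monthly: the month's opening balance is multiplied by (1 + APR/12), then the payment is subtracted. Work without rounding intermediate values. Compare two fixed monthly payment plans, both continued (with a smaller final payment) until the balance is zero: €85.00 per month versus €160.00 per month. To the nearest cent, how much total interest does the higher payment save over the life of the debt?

Monthly rate r = 11.9%/12 = 0.991667% = 0.00991667.
At €85.00/mo: n = ⌈−ln(1 − rB₀/P)/ln(1+r)⌉ = 65 payments (last €22.06); total interest = total paid − €4,025.00 = €1,437.06.
At €160.00/mo: 30 payments (last €13.09); total interest €628.09.
Interest saved = €1,437.06 − €628.09 = €808.97.

€808.97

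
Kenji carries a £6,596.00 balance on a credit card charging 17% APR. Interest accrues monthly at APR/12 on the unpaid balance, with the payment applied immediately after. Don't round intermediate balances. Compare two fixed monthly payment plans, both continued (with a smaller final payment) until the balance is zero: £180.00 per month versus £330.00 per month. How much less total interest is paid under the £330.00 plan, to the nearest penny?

Monthly rate r = 17%/12 = 1.41667% = 0.0141667.
At £180.00/mo: n = ⌈−ln(1 − rB₀/P)/ln(1+r)⌉ = 53 payments (last £8.50); total interest = total paid − £6,596.00 = £2,772.50.
At £330.00/mo: 24 payments (last £220.04); total interest £1,214.04.
Interest saved = £2,772.50 − £1,214.04 = £1,558.46.

£1,558.46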